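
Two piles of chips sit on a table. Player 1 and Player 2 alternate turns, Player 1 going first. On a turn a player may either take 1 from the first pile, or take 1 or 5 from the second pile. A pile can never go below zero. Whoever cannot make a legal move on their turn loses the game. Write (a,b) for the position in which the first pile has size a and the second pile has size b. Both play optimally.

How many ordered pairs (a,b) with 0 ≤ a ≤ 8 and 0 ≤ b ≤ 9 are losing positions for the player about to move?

45

Use the standard recursion: the mover loses at a terminal position; elsewhere, the mover wins exactly when some move hands the opponent an L position.
Every move lowers a or b (never raises either), so fill the grid row by row in increasing a, and left to right within a row: each cell's successors are then already labelled.
      b=0  b=1  b=2  b=3  b=4  b=5  b=6  b=7  b=8  b=9
a=0:    L    W    L    W    L    W    L    W    L    W
a=1:    W    L    W    L    W    L    W    L    W    L
a=2:    L    W    L    W    L    W    L    W    L    W
a=3:    W    L    W    L    W    L    W    L    W    L
a=4:    L    W    L    W    L    W    L    W    L    W
a=5:    W    L    W    L    W    L    W    L    W    L
a=6:    L    W    L    W    L    W    L    W    L    W
a=7:    W    L    W    L    W    L    W    L    W    L
a=8:    L    W    L    W    L    W    L    W    L    W
Cells with no legal move (terminal, hence L): (0,0).
The remaining L cells, each justified by listing all of its moves:
(0,2): the only move is to (0,1)(W), a W ⇒ L
(0,4): the only move is to (0,3)(W), a W ⇒ L
(0,6): moves to (0,5)(W), (0,1)(W); every one is W ⇒ L
(0,8): moves to (0,7)(W), (0,3)(W); every one is W ⇒ L
(1,1): moves to (0,1)(W), (1,0)(W); every one is W ⇒ L
(1,3): moves to (0,3)(W), (1,2)(W); every one is W ⇒ L
(1,5): moves to (0,5)(W), (1,4)(W), (1,0)(W); every one is W ⇒ L
(1,7): moves to (0,7)(W), (1,6)(W), (1,2)(W); every one is W ⇒ L
(1,9): moves to (0,9)(W), (1,8)(W), (1,4)(W); every one is W ⇒ L
(2,0): the only move is to (1,0)(W), a W ⇒ L
(2,2): moves to (1,2)(W), (2,1)(W); every one is W ⇒ L
(2,4): moves to (1,4)(W), (2,3)(W); every one is W ⇒ L
(2,6): moves to (1,6)(W), (2,5)(W), (2,1)(W); every one is W ⇒ L
(2,8): moves to (1,8)(W), (2,7)(W), (2,3)(W); every one is W ⇒ L
(3,1): moves to (2,1)(W), (3,0)(W); every one is W ⇒ L
(3,3): moves to (2,3)(W), (3,2)(W); every one is W ⇒ L
(3,5): moves to (2,5)(W), (3,4)(W), (3,0)(W); every one is W ⇒ L
(3,7): moves to (2,7)(W), (3,6)(W), (3,2)(W); every one is W ⇒ L
(3,9): moves to (2,9)(W), (3,8)(W), (3,4)(W); every one is W ⇒ L
(4,0): the only move is to (3,0)(W), a W ⇒ L
(4,2): moves to (3,2)(W), (4,1)(W); every one is W ⇒ L
(4,4): moves to (3,4)(W), (4,3)(W); every one is W ⇒ L
(4,6): moves to (3,6)(W), (4,5)(W), (4,1)(W); every one is W ⇒ L
(4,8): moves to (3,8)(W), (4,7)(W), (4,3)(W); every one is W ⇒ L
(5,1): moves to (4,1)(W), (5,0)(W); every one is W ⇒ L
(5,3): moves to (4,3)(W), (5,2)(W); every one is W ⇒ L
(5,5): moves to (4,5)(W), (5,4)(W), (5,0)(W); every one is W ⇒ L
(5,7): moves to (4,7)(W), (5,6)(W), (5,2)(W); every one is W ⇒ L
(5,9): moves to (4,9)(W), (5,8)(W), (5,4)(W); every one is W ⇒ L
(6,0): the only move is to (5,0)(W), a W ⇒ L
(6,2): moves to (5,2)(W), (6,1)(W); every one is W ⇒ L
(6,4): moves to (5,4)(W), (6,3)(W); every one is W ⇒ L
(6,6): moves to (5,6)(W), (6,5)(W), (6,1)(W); every one is W ⇒ L
(6,8): moves to (5,8)(W), (6,7)(W), (6,3)(W); every one is W ⇒ L
(7,1): moves to (6,1)(W), (7,0)(W); every one is W ⇒ L
(7,3): moves to (6,3)(W), (7,2)(W); every one is W ⇒ L
(7,5): moves to (6,5)(W), (7,4)(W), (7,0)(W); every one is W ⇒ L
(7,7): moves to (6,7)(W), (7,6)(W), (7,2)(W); every one is W ⇒ L
(7,9): moves to (6,9)(W), (7,8)(W), (7,4)(W); every one is W ⇒ L
(8,0): the only move is to (7,0)(W), a W ⇒ L
(8,2): moves to (7,2)(W), (8,1)(W); every one is W ⇒ L
(8,4): moves to (7,4)(W), (8,3)(W); every one is W ⇒ L
(8,6): moves to (7,6)(W), (8,5)(W), (8,1)(W); every one is W ⇒ L
(8,8): moves to (7,8)(W), (8,7)(W), (8,3)(W); every one is W ⇒ L
Every other cell has at least one move into one of the L cells above, so it is W.
L cells per row: a=0: 5, a=1: 5, a=2: 5, a=3: 5, a=4: 5, a=5: 5, a=6: 5, a=7: 5, a=8: 5; total 45.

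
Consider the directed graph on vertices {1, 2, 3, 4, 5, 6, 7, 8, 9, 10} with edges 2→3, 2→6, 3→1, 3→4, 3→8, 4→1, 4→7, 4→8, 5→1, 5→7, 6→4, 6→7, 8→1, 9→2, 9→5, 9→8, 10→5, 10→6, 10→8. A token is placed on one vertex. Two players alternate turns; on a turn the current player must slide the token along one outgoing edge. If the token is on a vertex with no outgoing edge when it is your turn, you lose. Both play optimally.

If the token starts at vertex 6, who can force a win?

Use the standard recursion: the mover loses at a terminal position; elsewhere, the mover wins exactly when some move hands the opponent an L position.
Every edge goes from a vertex to one that appears earlier in the order 1, 7, 5, 8, 4, 6, 10, 3, 2, 9, so processing vertices in that order labels each vertex after all of its successors.
1: no outgoing edge → L
7: no outgoing edge → L
5: can move to 7, which is L ⇒ W
8: can move to 1, which is L ⇒ W
4: can move to 7, which is L ⇒ W
6: can move to 7, which is L ⇒ W
10: moves to 6(W), 8(W), 5(W); every one is W ⇒ L
3: can move to 1, which is L ⇒ W
2: moves to 3(W), 6(W); every one is W ⇒ L
9: can move to 2, which is L ⇒ W
The starting position 6 is W: the player to move should move to 7, handing over an L position.

The first player wins.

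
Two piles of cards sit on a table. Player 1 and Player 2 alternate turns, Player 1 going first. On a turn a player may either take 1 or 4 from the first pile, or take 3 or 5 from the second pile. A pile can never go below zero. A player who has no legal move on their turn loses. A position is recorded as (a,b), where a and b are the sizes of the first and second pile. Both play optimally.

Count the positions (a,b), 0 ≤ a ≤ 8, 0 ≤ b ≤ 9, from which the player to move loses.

Positions with no move are L. A position that does have a move is losing for the player to move precisely when every available move leads to a winning position for the opponent. Fill in the labels:
Every move lowers a or b (never raises either), so fill the grid row by row in increasing a, and left to right within a row: each cell's successors are then already labelled.
      b=0  b=1  b=2  b=3  b=4  b=5  b=6  b=7  b=8  b=9
a=0:    L    L    L    W    W    W    W    W    L    L
a=1:    W    W    W    L    L    L    W    W    W    W
a=2:    L    L    L    W    W    W    W    W    L    L
a=3:    W    W    W    L    L    L    W    W    W    W
a=4:    W    W    W    W    W    W    L    L    W    W
a=5:    L    L    L    W    W    W    W    W    L    L
a=6:    W    W    W    L    L    L    W    W    W    W
a=7:    L    L    L    W    W    W    W    W    L    L
a=8:    W    W    W    L    L    L    W    W    W    W
Cells with no legal move (terminal, hence L): (0,0), (0,1), (0,2).
The remaining L cells, each justified by listing all of its moves:
(0,8): L (options (0,5)(W), (0,3)(W) are all W)
(0,9): L (options (0,6)(W), (0,4)(W) are all W)
(1,3): L (options (0,3)(W), (1,0)(W) are all W)
(1,4): L (options (0,4)(W), (1,1)(W) are all W)
(1,5): L (options (0,5)(W), (1,2)(W), (1,0)(W) are all W)
(2,0): L (sole option (1,0)(W) is W)
(2,1): L (sole option (1,1)(W) is W)
(2,2): L (sole option (1,2)(W) is W)
(2,8): L (options (1,8)(W), (2,5)(W), (2,3)(W) are all W)
(2,9): L (options (1,9)(W), (2,6)(W), (2,4)(W) are all W)
(3,3): L (options (2,3)(W), (3,0)(W) are all W)
(3,4): L (options (2,4)(W), (3,1)(W) are all W)
(3,5): L (options (2,5)(W), (3,2)(W), (3,0)(W) are all W)
(4,6): L (options (3,6)(W), (0,6)(W), (4,3)(W), (4,1)(W) are all W)
(4,7): L (options (3,7)(W), (0,7)(W), (4,4)(W), (4,2)(W) are all W)
(5,0): L (options (4,0)(W), (1,0)(W) are all W)
(5,1): L (options (4,1)(W), (1,1)(W) are all W)
(5,2): L (options (4,2)(W), (1,2)(W) are all W)
(5,8): L (options (4,8)(W), (1,8)(W), (5,5)(W), (5,3)(W) are all W)
(5,9): L (options (4,9)(W), (1,9)(W), (5,6)(W), (5,4)(W) are all W)
(6,3): L (options (5,3)(W), (2,3)(W), (6,0)(W) are all W)
(6,4): L (options (5,4)(W), (2,4)(W), (6,1)(W) are all W)
(6,5): L (options (5,5)(W), (2,5)(W), (6,2)(W), (6,0)(W) are all W)
(7,0): L (options (6,0)(W), (3,0)(W) are all W)
(7,1): L (options (6,1)(W), (3,1)(W) are all W)
(7,2): L (options (6,2)(W), (3,2)(W) are all W)
(7,8): L (options (6,8)(W), (3,8)(W), (7,5)(W), (7,3)(W) are all W)
(7,9): L (options (6,9)(W), (3,9)(W), (7,6)(W), (7,4)(W) are all W)
(8,3): L (options (7,3)(W), (4,3)(W), (8,0)(W) are all W)
(8,4): L (options (7,4)(W), (4,4)(W), (8,1)(W) are all W)
(8,5): L (options (7,5)(W), (4,5)(W), (8,2)(W), (8,0)(W) are all W)
Every other cell has at least one move into one of the L cells above, so it is W.
L cells per row: a=0: 5, a=1: 3, a=2: 5, a=3: 3, a=4: 2, a=5: 5, a=6: 3, a=7: 5, a=8: 3; total 34.

34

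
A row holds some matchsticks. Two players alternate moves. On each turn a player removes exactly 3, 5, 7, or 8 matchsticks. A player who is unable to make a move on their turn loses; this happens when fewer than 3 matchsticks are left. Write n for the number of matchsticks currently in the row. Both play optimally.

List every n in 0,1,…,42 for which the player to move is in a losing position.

0, 1, 2, 11, 12, 13, 22, 23, 24, 33, 34, 35

Build the W/L table. Terminal = L. A non-terminal position is W if it has a move to some L; otherwise it is L.
n=0: no move → L
n=1: no move → L
n=2: no move → L
n=3: can move to 0, which is L ⇒ W
n=4: can move to 1, which is L ⇒ W
n=5: can move to 2, which is L ⇒ W
n=6: can move to 1, which is L ⇒ W
n=7: can move to 2, which is L ⇒ W
n=8: can move to 1, which is L ⇒ W
n=9: can move to 2, which is L ⇒ W
n=10: can move to 2, which is L ⇒ W
n=11: moves to 8(W), 6(W), 4(W), 3(W); every one is W ⇒ L
n=12: moves to 9(W), 7(W), 5(W), 4(W); every one is W ⇒ L
n=13: moves to 10(W), 8(W), 6(W), 5(W); every one is W ⇒ L
n=14: can move to 11, which is L ⇒ W
n=15: can move to 12, which is L ⇒ W
n=16: can move to 13, which is L ⇒ W
n=17: can move to 12, which is L ⇒ W
n=18: can move to 13, which is L ⇒ W
n=19: can move to 12, which is L ⇒ W
n=20: can move to 13, which is L ⇒ W
n=21: can move to 13, which is L ⇒ W
n=22: moves to 19(W), 17(W), 15(W), 14(W); every one is W ⇒ L
n=23: moves to 20(W), 18(W), 16(W), 15(W); every one is W ⇒ L
n=24: moves to 21(W), 19(W), 17(W), 16(W); every one is W ⇒ L
n=25: can move to 22, which is L ⇒ W
n=26: can move to 23, which is L ⇒ W
n=27: can move to 24, which is L ⇒ W
n=28: can move to 23, which is L ⇒ W
n=29: can move to 24, which is L ⇒ W
n=30: can move to 23, which is L ⇒ W
n=31: can move to 24, which is L ⇒ W
n=32: can move to 24, which is L ⇒ W
n=33: moves to 30(W), 28(W), 26(W), 25(W); every one is W ⇒ L
n=34: moves to 31(W), 29(W), 27(W), 26(W); every one is W ⇒ L
n=35: moves to 32(W), 30(W), 28(W), 27(W); every one is W ⇒ L
n=36: can move to 33, which is L ⇒ W
n=37: can move to 34, which is L ⇒ W
n=38: can move to 35, which is L ⇒ W
n=39: can move to 34, which is L ⇒ W
n=40: can move to 35, which is L ⇒ W
n=41: can move to 34, which is L ⇒ W
n=42: can move to 35, which is L ⇒ W
The losing starting values of n are exactly the entries labelled L in this table (12 of them).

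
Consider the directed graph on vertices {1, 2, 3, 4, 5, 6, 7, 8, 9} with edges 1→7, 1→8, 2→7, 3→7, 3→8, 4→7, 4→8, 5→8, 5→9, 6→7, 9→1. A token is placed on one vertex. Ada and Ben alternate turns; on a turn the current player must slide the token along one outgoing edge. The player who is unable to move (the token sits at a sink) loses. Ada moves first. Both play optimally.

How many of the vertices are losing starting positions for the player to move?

Use the standard recursion: the mover loses at a terminal position; elsewhere, the mover wins exactly when some move hands the opponent an L position.
Every edge goes from a vertex to one that appears earlier in the order 8, 7, 1, 2, 3, 9, 4, 6, 5, so processing vertices in that order labels each vertex after all of its successors.
8: no outgoing edge → L
7: no outgoing edge → L
1: W (go to 7, an L position)
2: W (go to 7, an L position)
3: W (go to 7, an L position)
9: L (sole option 1(W) is W)
4: W (go to 7, an L position)
6: W (go to 7, an L position)
5: W (go to 9, an L position)
The L vertices are 7, 8, 9; that is 3 in all.

3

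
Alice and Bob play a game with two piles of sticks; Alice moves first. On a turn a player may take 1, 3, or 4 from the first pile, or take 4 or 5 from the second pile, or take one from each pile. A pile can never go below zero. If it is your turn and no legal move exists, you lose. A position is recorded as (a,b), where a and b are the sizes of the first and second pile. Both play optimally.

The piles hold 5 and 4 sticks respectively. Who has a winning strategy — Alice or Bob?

Compute win/loss labels from the base case upward. A position with no move is L. Any other position is W if it can reach an L in one move, else L.
No move ever increases a pile, so every position that can arise here has a ≤ 5 and b ≤ 4; it is enough to label the cells with 0 ≤ a ≤ 5 and 0 ≤ b ≤ 4.
Every move lowers a or b (never raises either), so fill the grid row by row in increasing a, and left to right within a row: each cell's successors are then already labelled.
      b=0  b=1  b=2  b=3  b=4
a=0:    L    L    L    L    W
a=1:    W    W    W    W    W
a=2:    L    L    L    L    W
a=3:    W    W    W    W    W
a=4:    W    W    W    W    L
a=5:    W    W    W    W    W
Cells with no legal move (terminal, hence L): (0,0), (0,1), (0,2), (0,3).
The remaining L cells, each justified by listing all of its moves:
(2,0): L (sole option (1,0)(W) is W)
(2,1): L (options (1,1)(W), (1,0)(W) are all W)
(2,2): L (options (1,2)(W), (1,1)(W) are all W)
(2,3): L (options (1,3)(W), (1,2)(W) are all W)
(4,4): L (options (3,4)(W), (1,4)(W), (0,4)(W), (4,0)(W), (3,3)(W) are all W)
Every other cell has at least one move into one of the L cells above, so it is W.
From (5,4) Alice can move to (4,4), reaching an L position.

Alice wins.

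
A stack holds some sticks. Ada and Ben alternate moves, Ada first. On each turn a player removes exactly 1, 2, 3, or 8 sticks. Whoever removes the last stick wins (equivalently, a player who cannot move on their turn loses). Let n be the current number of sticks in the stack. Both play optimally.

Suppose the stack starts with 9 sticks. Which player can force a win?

Ben wins.

Positions with no move are L. A position that does have a move is losing for the player to move precisely when every available move leads to a winning position for the opponent. Fill in the labels:
n=0: no move → L
n=1: can move to 0, which is L ⇒ W
n=2: can move to 0, which is L ⇒ W
n=3: can move to 0, which is L ⇒ W
n=4: moves to 3(W), 2(W), 1(W); every one is W ⇒ L
n=5: can move to 4, which is L ⇒ W
n=6: can move to 4, which is L ⇒ W
n=7: can move to 4, which is L ⇒ W
n=8: can move to 0, which is L ⇒ W
n=9: moves to 8(W), 7(W), 6(W), 1(W); every one is W ⇒ L
The starting position 9 is L: whatever Ada does, the opponent receives a W position.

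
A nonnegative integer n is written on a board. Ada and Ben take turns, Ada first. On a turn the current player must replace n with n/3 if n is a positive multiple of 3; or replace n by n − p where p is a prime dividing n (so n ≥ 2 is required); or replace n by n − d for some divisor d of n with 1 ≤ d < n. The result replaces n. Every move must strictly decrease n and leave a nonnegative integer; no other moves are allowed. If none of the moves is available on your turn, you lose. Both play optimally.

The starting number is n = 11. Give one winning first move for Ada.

Positions with no move are L. A position that does have a move is losing for the player to move precisely when every available move leads to a winning position for the opponent. Fill in the labels:
n=0: no move → L
n=1: no move → L
n=2: →0(L), so W
n=3: →0(L), so W
n=4: →2(W), 3(W) — all W, so L
n=5: →0(L), so W
n=6: →4(L), so W
n=7: →0(L), so W
n=8: →4(L), so W
n=9: →3(W), 6(W), 8(W) — all W, so L
n=10: →9(L), so W
n=11: →0(L), so W
From 11, the L positions reachable in one move are: 0.

Move to 0.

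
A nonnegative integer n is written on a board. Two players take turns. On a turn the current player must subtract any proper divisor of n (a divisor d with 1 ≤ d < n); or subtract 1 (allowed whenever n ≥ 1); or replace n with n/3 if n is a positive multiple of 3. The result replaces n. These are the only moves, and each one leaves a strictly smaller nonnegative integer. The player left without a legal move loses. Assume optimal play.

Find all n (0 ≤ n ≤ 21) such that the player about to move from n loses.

0, 2, 5, 7, 9, 11, 13, 16, 19

Classify positions by backward induction: terminal positions (no move available) are L. From any other position, the mover wins iff some move reaches an L.
n=0: no move → L
n=1: →0(L), so W
n=2: →1(W) only, which is W, so L
n=3: →2(L), so W
n=4: →2(L), so W
n=5: →4(W) only, which is W, so L
n=6: →2(L), so W
n=7: →6(W) only, which is W, so L
n=8: →7(L), so W
n=9: →3(W), 6(W), 8(W) — all W, so L
n=10: →5(L), so W
n=11: →10(W) only, which is W, so L
n=12: →9(L), so W
n=13: →12(W) only, which is W, so L
n=14: →7(L), so W
n=15: →5(L), so W
n=16: →8(W), 12(W), 14(W), 15(W) — all W, so L
n=17: →16(L), so W
n=18: →9(L), so W
n=19: →18(W) only, which is W, so L
n=20: →16(L), so W
n=21: →7(L), so W
Reading off the rows marked L gives the requested list; there are 9 such values of n.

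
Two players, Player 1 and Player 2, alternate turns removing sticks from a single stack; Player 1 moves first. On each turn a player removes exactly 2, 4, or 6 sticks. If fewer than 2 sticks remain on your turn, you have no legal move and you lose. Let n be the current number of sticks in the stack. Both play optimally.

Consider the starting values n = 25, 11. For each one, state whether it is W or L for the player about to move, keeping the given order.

25: L, 11: W

Label each position W (a win for the player to move) or L (a loss). A position with no legal move is L; any other position is W exactly when some move reaches an L, and L when every move reaches a W.
n=0: no move → L
n=1: no move → L
n=2: can move to 0, which is L ⇒ W
n=3: can move to 1, which is L ⇒ W
n=4: can move to 0, which is L ⇒ W
n=5: can move to 1, which is L ⇒ W
n=6: can move to 0, which is L ⇒ W
n=7: can move to 1, which is L ⇒ W
n=8: moves to 6(W), 4(W), 2(W); every one is W ⇒ L
n=9: moves to 7(W), 5(W), 3(W); every one is W ⇒ L
n=10: can move to 8, which is L ⇒ W
n=11: can move to 9, which is L ⇒ W
n=12: can move to 8, which is L ⇒ W
n=13: can move to 9, which is L ⇒ W
n=14: can move to 8, which is L ⇒ W
n=15: can move to 9, which is L ⇒ W
n=16: moves to 14(W), 12(W), 10(W); every one is W ⇒ L
n=17: moves to 15(W), 13(W), 11(W); every one is W ⇒ L
n=18: can move to 16, which is L ⇒ W
n=19: can move to 17, which is L ⇒ W
n=20: can move to 16, which is L ⇒ W
n=21: can move to 17, which is L ⇒ W
n=22: can move to 16, which is L ⇒ W
n=23: can move to 17, which is L ⇒ W
n=24: moves to 22(W), 20(W), 18(W); every one is W ⇒ L
n=25: moves to 23(W), 21(W), 19(W); every one is W ⇒ L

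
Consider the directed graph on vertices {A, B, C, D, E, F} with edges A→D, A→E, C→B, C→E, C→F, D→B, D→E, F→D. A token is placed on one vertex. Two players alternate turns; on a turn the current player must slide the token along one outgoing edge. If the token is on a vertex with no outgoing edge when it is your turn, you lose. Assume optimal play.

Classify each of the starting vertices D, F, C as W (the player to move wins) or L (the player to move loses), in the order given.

D: W, F: L, C: W

Work bottom-up. With no move the player to move loses. Otherwise the position is W if at least one move leads to an L position for the opponent, and L if every move leads to a W.
Every edge goes from a vertex to one that appears earlier in the order E, B, D, F, C, A, so processing vertices in that order labels each vertex after all of its successors.
E: no outgoing edge → L
B: no outgoing edge → L
D: W (go to B, an L position)
F: L (sole option D(W) is W)
C: W (go to F, an L position)
A: W (go to E, an L position)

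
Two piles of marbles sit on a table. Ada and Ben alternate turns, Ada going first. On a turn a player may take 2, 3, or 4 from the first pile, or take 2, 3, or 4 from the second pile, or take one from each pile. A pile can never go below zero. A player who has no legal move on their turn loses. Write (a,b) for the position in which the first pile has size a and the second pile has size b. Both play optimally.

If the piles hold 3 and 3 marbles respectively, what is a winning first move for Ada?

Classify positions by backward induction: terminal positions (no move available) are L. From any other position, the mover wins iff some move reaches an L.
No move ever increases a pile, so every position that can arise here has a ≤ 3 and b ≤ 3; it is enough to label the cells with 0 ≤ a ≤ 3 and 0 ≤ b ≤ 3.
Every move lowers a or b (never raises either), so fill the grid row by row in increasing a, and left to right within a row: each cell's successors are then already labelled.
      b=0  b=1  b=2  b=3
a=0:    L    L    W    W
a=1:    L    W    W    W
a=2:    W    W    L    L
a=3:    W    W    L    W
Cells with no legal move (terminal, hence L): (0,0), (0,1), (1,0).
The remaining L cells, each justified by listing all of its moves:
(2,2): L (options (0,2)(W), (2,0)(W), (1,1)(W) are all W)
(2,3): L (options (0,3)(W), (2,1)(W), (2,0)(W), (1,2)(W) are all W)
(3,2): L (options (1,2)(W), (0,2)(W), (3,0)(W), (2,1)(W) are all W)
Every other cell has at least one move into one of the L cells above, so it is W.
From (3,3), the L positions reachable in one move are: (2,2).

Move to (2,2).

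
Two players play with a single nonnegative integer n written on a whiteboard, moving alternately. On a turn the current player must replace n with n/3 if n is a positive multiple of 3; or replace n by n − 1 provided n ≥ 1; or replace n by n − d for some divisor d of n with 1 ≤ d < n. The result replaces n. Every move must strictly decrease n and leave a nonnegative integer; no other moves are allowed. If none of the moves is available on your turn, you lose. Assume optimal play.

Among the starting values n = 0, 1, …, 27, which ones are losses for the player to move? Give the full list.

Positions with no move are L. A position that does have a move is losing for the player to move precisely when every available move leads to a winning position for the opponent. Fill in the labels:
n=0: no move → L
n=1: →0(L), so W
n=2: →1(W) only, which is W, so L
n=3: →2(L), so W
n=4: →2(L), so W
n=5: →4(W) only, which is W, so L
n=6: →2(L), so W
n=7: →6(W) only, which is W, so L
n=8: →7(L), so W
n=9: →3(W), 6(W), 8(W) — all W, so L
n=10: →5(L), so W
n=11: →10(W) only, which is W, so L
n=12: →9(L), so W
n=13: →12(W) only, which is W, so L
n=14: →7(L), so W
n=15: →5(L), so W
n=16: →8(W), 12(W), 14(W), 15(W) — all W, so L
n=17: →16(L), so W
n=18: →9(L), so W
n=19: →18(W) only, which is W, so L
n=20: →16(L), so W
n=21: →7(L), so W
n=22: →11(L), so W
n=23: →22(W) only, which is W, so L
n=24: →16(L), so W
n=25: →20(W), 24(W) — all W, so L
n=26: →13(L), so W
n=27: →9(L), so W
The losing starting values of n are exactly the entries labelled L in this table (11 of them).

0, 2, 5, 7, 9, 11, 13, 16, 19, 23, 25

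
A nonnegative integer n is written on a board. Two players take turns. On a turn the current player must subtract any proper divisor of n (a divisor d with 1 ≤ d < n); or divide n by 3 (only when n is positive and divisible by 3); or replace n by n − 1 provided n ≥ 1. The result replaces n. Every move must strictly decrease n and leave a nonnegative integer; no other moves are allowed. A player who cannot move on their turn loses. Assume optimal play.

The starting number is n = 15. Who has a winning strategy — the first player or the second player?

Label each position W (a win for the player to move) or L (a loss). A position with no legal move is L; any other position is W exactly when some move reaches an L, and L when every move reaches a W.
n=0: no move → L
n=1: W (go to 0, an L position)
n=2: L (sole option 1(W) is W)
n=3: W (go to 2, an L position)
n=4: W (go to 2, an L position)
n=5: L (sole option 4(W) is W)
n=6: W (go to 2, an L position)
n=7: L (sole option 6(W) is W)
n=8: W (go to 7, an L position)
n=9: L (options 3(W), 6(W), 8(W) are all W)
n=10: W (go to 5, an L position)
n=11: L (sole option 10(W) is W)
n=12: W (go to 9, an L position)
n=13: L (sole option 12(W) is W)
n=14: W (go to 7, an L position)
n=15: W (go to 5, an L position)
From 15 the player to move can move to 5, reaching an L position.

The first player wins.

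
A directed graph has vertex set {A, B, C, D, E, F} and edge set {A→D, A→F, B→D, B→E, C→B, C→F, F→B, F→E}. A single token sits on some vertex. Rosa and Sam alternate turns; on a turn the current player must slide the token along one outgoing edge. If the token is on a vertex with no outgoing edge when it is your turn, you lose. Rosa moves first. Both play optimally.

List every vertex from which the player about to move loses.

C, D, E

Build the W/L table. Terminal = L. A non-terminal position is W if it has a move to some L; otherwise it is L.
Every edge goes from a vertex to one that appears earlier in the order E, D, B, F, C, A, so processing vertices in that order labels each vertex after all of its successors.
E: no outgoing edge → L
D: no outgoing edge → L
B: can move to D, which is L ⇒ W
F: can move to E, which is L ⇒ W
C: moves to F(W), B(W); every one is W ⇒ L
A: can move to D, which is L ⇒ W
Reading off the rows marked L gives the requested list; there are 3 such vertices.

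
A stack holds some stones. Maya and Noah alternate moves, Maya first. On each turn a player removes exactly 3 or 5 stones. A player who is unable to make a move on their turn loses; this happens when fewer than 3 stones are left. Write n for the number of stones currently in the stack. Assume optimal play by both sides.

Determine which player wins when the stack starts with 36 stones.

Label each position W (a win for the player to move) or L (a loss). A position with no legal move is L; any other position is W exactly when some move reaches an L, and L when every move reaches a W.
n=0: no move → L
n=1: no move → L
n=2: no move → L
n=3: can move to 0, which is L ⇒ W
n=4: can move to 1, which is L ⇒ W
n=5: can move to 2, which is L ⇒ W
n=6: can move to 1, which is L ⇒ W
n=7: can move to 2, which is L ⇒ W
n=8: moves to 5(W), 3(W); every one is W ⇒ L
n=9: moves to 6(W), 4(W); every one is W ⇒ L
n=10: moves to 7(W), 5(W); every one is W ⇒ L
n=11: can move to 8, which is L ⇒ W
n=12: can move to 9, which is L ⇒ W
n=13: can move to 10, which is L ⇒ W
n=14: can move to 9, which is L ⇒ W
n=15: can move to 10, which is L ⇒ W
n=16: moves to 13(W), 11(W); every one is W ⇒ L
n=17: moves to 14(W), 12(W); every one is W ⇒ L
n=18: moves to 15(W), 13(W); every one is W ⇒ L
n=19: can move to 16, which is L ⇒ W
n=20: can move to 17, which is L ⇒ W
n=21: can move to 18, which is L ⇒ W
n=22: can move to 17, which is L ⇒ W
n=23: can move to 18, which is L ⇒ W
n=24: moves to 21(W), 19(W); every one is W ⇒ L
n=25: moves to 22(W), 20(W); every one is W ⇒ L
n=26: moves to 23(W), 21(W); every one is W ⇒ L
n=27: can move to 24, which is L ⇒ W
n=28: can move to 25, which is L ⇒ W
n=29: can move to 26, which is L ⇒ W
n=30: can move to 25, which is L ⇒ W
n=31: can move to 26, which is L ⇒ W
n=32: moves to 29(W), 27(W); every one is W ⇒ L
n=33: moves to 30(W), 28(W); every one is W ⇒ L
n=34: moves to 31(W), 29(W); every one is W ⇒ L
n=35: can move to 32, which is L ⇒ W
n=36: can move to 33, which is L ⇒ W
From 36 Maya can remove 3, leaving 33, reaching an L position.

Maya wins.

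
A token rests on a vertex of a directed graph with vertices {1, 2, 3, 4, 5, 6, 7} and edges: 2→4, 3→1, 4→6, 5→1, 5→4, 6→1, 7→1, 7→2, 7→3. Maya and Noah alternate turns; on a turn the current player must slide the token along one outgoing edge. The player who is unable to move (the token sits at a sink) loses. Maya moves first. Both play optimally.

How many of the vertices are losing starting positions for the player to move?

2

Label each position W (a win for the player to move) or L (a loss). A position with no legal move is L; any other position is W exactly when some move reaches an L, and L when every move reaches a W.
Every edge goes from a vertex to one that appears earlier in the order 1, 6, 4, 2, 5, 3, 7, so processing vertices in that order labels each vertex after all of its successors.
1: no outgoing edge → L
6: →1(L), so W
4: →6(W) only, which is W, so L
2: →4(L), so W
5: →4(L), so W
3: →1(L), so W
7: →1(L), so W
The L vertices are 1, 4; that is 2 in all.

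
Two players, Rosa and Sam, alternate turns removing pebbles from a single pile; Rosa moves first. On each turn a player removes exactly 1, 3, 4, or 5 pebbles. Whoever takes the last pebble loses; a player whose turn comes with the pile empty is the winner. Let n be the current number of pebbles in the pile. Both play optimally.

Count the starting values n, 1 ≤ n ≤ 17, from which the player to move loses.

5

Build the W/L table. Terminal = W. A non-terminal position is W if it has a move to some L; otherwise it is L.
n=0: no move; the opponent has just taken the last pebble and therefore loses → W
n=1: the only move is to 0(W), a W ⇒ L
n=2: can move to 1, which is L ⇒ W
n=3: moves to 2(W), 0(W); every one is W ⇒ L
n=4: can move to 3, which is L ⇒ W
n=5: can move to 1, which is L ⇒ W
n=6: can move to 3, which is L ⇒ W
n=7: can move to 3, which is L ⇒ W
n=8: can move to 3, which is L ⇒ W
n=9: moves to 8(W), 6(W), 5(W), 4(W); every one is W ⇒ L
n=10: can move to 9, which is L ⇒ W
n=11: moves to 10(W), 8(W), 7(W), 6(W); every one is W ⇒ L
n=12: can move to 11, which is L ⇒ W
n=13: can move to 9, which is L ⇒ W
n=14: can move to 11, which is L ⇒ W
n=15: can move to 11, which is L ⇒ W
n=16: can move to 11, which is L ⇒ W
n=17: moves to 16(W), 14(W), 13(W), 12(W); every one is W ⇒ L
L entries with 1 ≤ n ≤ 17 (the range starts at n=1): n = 1, 3, 9, 11, 17; that makes 5.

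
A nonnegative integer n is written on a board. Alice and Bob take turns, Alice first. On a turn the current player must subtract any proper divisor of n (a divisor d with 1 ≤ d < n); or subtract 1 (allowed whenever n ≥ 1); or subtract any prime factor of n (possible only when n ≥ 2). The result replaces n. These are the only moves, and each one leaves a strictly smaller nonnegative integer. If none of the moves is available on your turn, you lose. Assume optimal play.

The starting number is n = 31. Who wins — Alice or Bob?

Alice wins.

Build the W/L table. Terminal = L. A non-terminal position is W if it has a move to some L; otherwise it is L.
n=0: no move → L
n=1: →0(L), so W
n=2: →0(L), so W
n=3: →0(L), so W
n=4: →2(W), 3(W) — all W, so L
n=5: →0(L), so W
n=6: →4(L), so W
n=7: →0(L), so W
n=8: →4(L), so W
n=9: →6(W), 8(W) — all W, so L
n=10: →9(L), so W
n=11: →0(L), so W
n=12: →9(L), so W
n=13: →0(L), so W
n=14: →7(W), 12(W), 13(W) — all W, so L
n=15: →14(L), so W
n=16: →14(L), so W
n=17: →0(L), so W
n=18: →9(L), so W
n=19: →0(L), so W
n=20: →10(W), 15(W), 16(W), 18(W), 19(W) — all W, so L
n=21: →14(L), so W
n=22: →20(L), so W
n=23: →0(L), so W
n=24: →20(L), so W
n=25: →20(L), so W
n=26: →13(W), 24(W), 25(W) — all W, so L
n=27: →26(L), so W
n=28: →14(L), so W
n=29: →0(L), so W
n=30: →20(L), so W
n=31: →0(L), so W
From 31 Alice can move to 0, reaching an L position.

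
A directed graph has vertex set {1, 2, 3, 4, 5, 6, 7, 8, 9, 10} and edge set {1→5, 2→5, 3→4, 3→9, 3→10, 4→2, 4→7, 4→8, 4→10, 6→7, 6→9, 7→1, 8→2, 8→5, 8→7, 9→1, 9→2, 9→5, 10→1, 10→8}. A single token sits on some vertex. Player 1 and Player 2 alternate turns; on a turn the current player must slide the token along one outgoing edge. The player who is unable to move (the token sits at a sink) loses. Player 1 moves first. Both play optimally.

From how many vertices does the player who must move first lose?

Build the W/L table. Terminal = L. A non-terminal position is W if it has a move to some L; otherwise it is L.
Every edge goes from a vertex to one that appears earlier in the order 5, 1, 2, 9, 7, 8, 6, 10, 4, 3, so processing vertices in that order labels each vertex after all of its successors.
5: no outgoing edge → L
1: W (go to 5, an L position)
2: W (go to 5, an L position)
9: W (go to 5, an L position)
7: L (sole option 1(W) is W)
8: W (go to 7, an L position)
6: W (go to 7, an L position)
10: L (options 8(W), 1(W) are all W)
4: W (go to 10, an L position)
3: W (go to 10, an L position)
The L vertices are 5, 7, 10; that is 3 in all.

3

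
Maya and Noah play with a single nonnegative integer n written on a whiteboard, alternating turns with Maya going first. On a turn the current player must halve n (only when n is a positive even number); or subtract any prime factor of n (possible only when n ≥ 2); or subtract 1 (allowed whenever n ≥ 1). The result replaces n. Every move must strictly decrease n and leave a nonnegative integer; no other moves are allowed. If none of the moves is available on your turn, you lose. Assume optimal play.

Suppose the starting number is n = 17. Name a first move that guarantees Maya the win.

Use the standard recursion: the mover loses at a terminal position; elsewhere, the mover wins exactly when some move hands the opponent an L position.
n=0: no move → L
n=1: reaches L-position 0 → W
n=2: reaches L-position 0 → W
n=3: reaches L-position 0 → W
n=4: only reaches 2(W), 3(W), all W → L
n=5: reaches L-position 0 → W
n=6: reaches L-position 4 → W
n=7: reaches L-position 0 → W
n=8: reaches L-position 4 → W
n=9: only reaches 6(W), 8(W), all W → L
n=10: reaches L-position 9 → W
n=11: reaches L-position 0 → W
n=12: reaches L-position 9 → W
n=13: reaches L-position 0 → W
n=14: only reaches 7(W), 12(W), 13(W), all W → L
n=15: reaches L-position 14 → W
n=16: reaches L-position 14 → W
n=17: reaches L-position 0 → W
From 17, the L positions reachable in one move are: 0.

Move to 0.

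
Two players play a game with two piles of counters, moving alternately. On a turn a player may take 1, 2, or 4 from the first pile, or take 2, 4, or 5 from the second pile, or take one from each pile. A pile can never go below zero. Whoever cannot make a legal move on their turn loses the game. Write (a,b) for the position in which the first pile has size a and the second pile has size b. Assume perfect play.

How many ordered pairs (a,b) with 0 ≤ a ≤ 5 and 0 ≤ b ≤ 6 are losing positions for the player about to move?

10

Positions with no move are L. A position that does have a move is losing for the player to move precisely when every available move leads to a winning position for the opponent. Fill in the labels:
Every move lowers a or b (never raises either), so fill the grid row by row in increasing a, and left to right within a row: each cell's successors are then already labelled.
      b=0  b=1  b=2  b=3  b=4  b=5  b=6
a=0:    L    L    W    W    W    W    W
a=1:    W    W    W    L    L    W    W
a=2:    W    W    L    W    W    W    W
a=3:    L    L    W    W    W    W    W
a=4:    W    W    W    L    L    W    W
a=5:    W    W    L    W    W    W    W
Cells with no legal move (terminal, hence L): (0,0), (0,1).
The remaining L cells, each justified by listing all of its moves:
(1,3): only reaches (0,3)(W), (1,1)(W), (0,2)(W), all W → L
(1,4): only reaches (0,4)(W), (1,2)(W), (1,0)(W), (0,3)(W), all W → L
(2,2): only reaches (1,2)(W), (0,2)(W), (2,0)(W), (1,1)(W), all W → L
(3,0): only reaches (2,0)(W), (1,0)(W), all W → L
(3,1): only reaches (2,1)(W), (1,1)(W), (2,0)(W), all W → L
(4,3): only reaches (3,3)(W), (2,3)(W), (0,3)(W), (4,1)(W), (3,2)(W), all W → L
(4,4): only reaches (3,4)(W), (2,4)(W), (0,4)(W), (4,2)(W), (4,0)(W), (3,3)(W), all W → L
(5,2): only reaches (4,2)(W), (3,2)(W), (1,2)(W), (5,0)(W), (4,1)(W), all W → L
Every other cell has at least one move into one of the L cells above, so it is W.
L cells per row: a=0: 2, a=1: 2, a=2: 1, a=3: 2, a=4: 2, a=5: 1; total 10.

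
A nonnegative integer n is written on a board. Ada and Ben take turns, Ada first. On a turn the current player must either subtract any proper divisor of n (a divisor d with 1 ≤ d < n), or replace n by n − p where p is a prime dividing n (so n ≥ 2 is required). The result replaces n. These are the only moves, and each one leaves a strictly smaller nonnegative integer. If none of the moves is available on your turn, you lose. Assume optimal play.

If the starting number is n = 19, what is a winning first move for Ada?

Label each position W (a win for the player to move) or L (a loss). A position with no legal move is L; any other position is W exactly when some move reaches an L, and L when every move reaches a W.
n=0: no move → L
n=1: no move → L
n=2: W (go to 0, an L position)
n=3: W (go to 0, an L position)
n=4: L (options 2(W), 3(W) are all W)
n=5: W (go to 0, an L position)
n=6: W (go to 4, an L position)
n=7: W (go to 0, an L position)
n=8: W (go to 4, an L position)
n=9: L (options 6(W), 8(W) are all W)
n=10: W (go to 9, an L position)
n=11: W (go to 0, an L position)
n=12: W (go to 9, an L position)
n=13: W (go to 0, an L position)
n=14: L (options 7(W), 12(W), 13(W) are all W)
n=15: W (go to 14, an L position)
n=16: W (go to 14, an L position)
n=17: W (go to 0, an L position)
n=18: W (go to 9, an L position)
n=19: W (go to 0, an L position)
From 19, the L positions reachable in one move are: 0.

Move to 0.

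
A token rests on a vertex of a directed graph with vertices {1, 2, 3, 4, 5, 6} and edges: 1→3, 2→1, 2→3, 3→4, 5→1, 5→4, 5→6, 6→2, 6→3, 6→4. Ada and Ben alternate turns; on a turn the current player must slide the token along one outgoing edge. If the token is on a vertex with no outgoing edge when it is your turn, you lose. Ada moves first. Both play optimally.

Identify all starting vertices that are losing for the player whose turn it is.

Label each position W (a win for the player to move) or L (a loss). A position with no legal move is L; any other position is W exactly when some move reaches an L, and L when every move reaches a W.
Every edge goes from a vertex to one that appears earlier in the order 4, 3, 1, 2, 6, 5, so processing vertices in that order labels each vertex after all of its successors.
4: no outgoing edge → L
3: reaches L-position 4 → W
1: only reaches 3(W), which is W → L
2: reaches L-position 1 → W
6: reaches L-position 4 → W
5: reaches L-position 1 → W
Reading off the rows marked L gives the requested list; there are 2 such vertices.

1, 4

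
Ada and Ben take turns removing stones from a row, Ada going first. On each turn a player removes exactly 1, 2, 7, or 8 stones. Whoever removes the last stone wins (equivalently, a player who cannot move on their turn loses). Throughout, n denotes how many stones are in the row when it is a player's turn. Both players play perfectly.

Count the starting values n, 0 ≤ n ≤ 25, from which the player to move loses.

Label each position W (a win for the player to move) or L (a loss). A position with no legal move is L; any other position is W exactly when some move reaches an L, and L when every move reaches a W.
n=0: no move → L
n=1: reaches L-position 0 → W
n=2: reaches L-position 0 → W
n=3: only reaches 2(W), 1(W), all W → L
n=4: reaches L-position 3 → W
n=5: reaches L-position 3 → W
n=6: only reaches 5(W), 4(W), all W → L
n=7: reaches L-position 6 → W
n=8: reaches L-position 6 → W
n=9: only reaches 8(W), 7(W), 2(W), 1(W), all W → L
n=10: reaches L-position 9 → W
n=11: reaches L-position 9 → W
n=12: only reaches 11(W), 10(W), 5(W), 4(W), all W → L
n=13: reaches L-position 12 → W
n=14: reaches L-position 12 → W
n=15: only reaches 14(W), 13(W), 8(W), 7(W), all W → L
n=16: reaches L-position 15 → W
n=17: reaches L-position 15 → W
n=18: only reaches 17(W), 16(W), 11(W), 10(W), all W → L
n=19: reaches L-position 18 → W
n=20: reaches L-position 18 → W
n=21: only reaches 20(W), 19(W), 14(W), 13(W), all W → L
n=22: reaches L-position 21 → W
n=23: reaches L-position 21 → W
n=24: only reaches 23(W), 22(W), 17(W), 16(W), all W → L
n=25: reaches L-position 24 → W
L entries with 0 ≤ n ≤ 25: n = 0, 3, 6, 9, 12, 15, 18, 21, 24; that makes 9.

9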